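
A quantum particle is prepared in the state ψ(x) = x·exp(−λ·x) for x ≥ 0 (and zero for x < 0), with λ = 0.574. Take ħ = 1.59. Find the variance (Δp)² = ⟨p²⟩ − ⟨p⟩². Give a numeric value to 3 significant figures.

0.833

Compute ⟨p⟩ and ⟨p²⟩ separately; (Δp)² = ⟨p²⟩ − ⟨p⟩².
Differentiate x·exp(−λ·x) with the product rule; every integrand then reduces to terms xʲ·e^(−2λx) on [0, ∞), with ∫₀^∞ xʲ·e^(−2λx) dx = j!/(2λ)^(j+1).
Normalization: ∫|ψ|² dx = 1.3219.
⟨p⟩ = 0.0000 and ⟨p²⟩ = 0.83295.
(Δp)² = 0.83295 − (0.0000)² = 0.83295.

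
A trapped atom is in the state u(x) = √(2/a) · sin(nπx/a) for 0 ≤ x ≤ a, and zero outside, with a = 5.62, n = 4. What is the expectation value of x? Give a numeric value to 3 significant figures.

2.81

⟨x⟩ = ∫ x·|u|² dx (integrals over the domain).
With sin²θ = (1 − cos2θ)/2 on 0 ≤ x ≤ a: ∫sin²(nπx/a) dx = a/2, ∫x·sin²(nπx/a) dx = a²/4, ∫x²·sin²(nπx/a) dx = a³·(1/6 − 1/(4n²π²)); higher powers xᵏ the same way, integrating xᵏ·cos(2nπx/a) by parts.
⟨x⟩ = 2.8100.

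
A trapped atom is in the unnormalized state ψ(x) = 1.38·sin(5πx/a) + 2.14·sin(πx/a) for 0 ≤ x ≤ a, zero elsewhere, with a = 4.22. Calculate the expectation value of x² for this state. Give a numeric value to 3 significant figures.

⟨x²⟩ = ∫ x²·|ψ|² dx / ∫|ψ|² dx (integrals over the domain).
On 0 ≤ x ≤ a (j ≠ l): ∫sin²(jπx/a) dx = a/2, ∫sin(jπx/a)·sin(lπx/a) dx = 0; diagonal moments ∫x·sin²(jπx/a) dx = a²/4, ∫x²·sin²(jπx/a) dx = a³·(1/6 − 1/(4j²π²)); cross terms ∫x·sin(jπx/a)·sin(lπx/a) dx = 0 for j + l even and −4jla²/(π²(j² − l²)²) for j + l odd, ∫x²·sin(jπx/a)·sin(lπx/a) dx = (−1)^(j+l)·4jla³/(π²(j² − l²)²); higher powers the same way via product-to-sum and parts.
State is unnormalized: ∫|ψ|² dx = 13.681, and ∫ψ*·x²·ψ dx = 73.912, so ⟨x²⟩ = 73.912 / 13.681.
⟨x²⟩ = 5.4025.

5.40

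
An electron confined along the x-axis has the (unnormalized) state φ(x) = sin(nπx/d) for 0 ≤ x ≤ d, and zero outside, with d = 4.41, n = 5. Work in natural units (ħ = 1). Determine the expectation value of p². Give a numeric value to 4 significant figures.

p² φ = −ħ² d²φ/dx²; ⟨p²⟩ = −ħ² ∫ φ*·φ'' dx / ∫|φ|² dx.
d/dx sin(nπx/d) = (nπ/d)·cos(nπx/d) and d²/dx² sin(nπx/d) = −(nπ/d)²·sin(nπx/d); on 0 ≤ x ≤ d, ∫sin²(nπx/d) dx = d/2 and ∫sin(nπx/d)·cos(nπx/d) dx = 0.
State is unnormalized: ∫|φ|² dx = 2.2050, and ∫φ*·(−ħ² φ'') dx = 27.975, so ⟨p²⟩ = 27.975 / 2.2050.
⟨p²⟩ = 12.687.

12.69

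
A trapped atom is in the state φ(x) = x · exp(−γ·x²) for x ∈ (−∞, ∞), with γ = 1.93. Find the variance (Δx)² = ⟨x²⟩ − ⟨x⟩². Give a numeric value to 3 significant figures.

0.389

Compute ⟨x⟩ and ⟨x²⟩ separately, then (Δx)² = ⟨x²⟩ − ⟨x⟩².
Expand each integrand as polynomial × e^(−2γx²) and use ∫x^(2j)·e^(−2γx²) dx = (2j−1)!!/(4γ)^j · √(π/(2γ)), odd powers → 0; here √(π/(2γ)) = 0.90216.
Normalization: ∫|φ|² dx = 0.11686.
⟨x⟩ = 0.0000 and ⟨x²⟩ = 0.38860.
(Δx)² = 0.38860 − (0.0000)² = 0.38860.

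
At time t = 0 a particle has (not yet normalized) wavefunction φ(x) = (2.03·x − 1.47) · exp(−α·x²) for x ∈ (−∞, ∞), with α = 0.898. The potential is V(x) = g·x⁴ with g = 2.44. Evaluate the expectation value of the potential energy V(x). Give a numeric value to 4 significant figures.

1.354

⟨V⟩ = ∫ V(x)·|φ|² dx / ∫|φ|² dx.
Expand each integrand as polynomial × e^(−2αx²) and use ∫x^(2j)·e^(−2αx²) dx = (2j−1)!!/(4α)^j · √(π/(2α)), odd powers → 0; here √(π/(2α)) = 1.3226.
State is unnormalized: ∫|φ|² dx = 4.3753, and ∫φ*·V(x)·φ dx = 5.9256, so ⟨V⟩ = 5.9256 / 4.3753.
⟨V⟩ = 1.3543.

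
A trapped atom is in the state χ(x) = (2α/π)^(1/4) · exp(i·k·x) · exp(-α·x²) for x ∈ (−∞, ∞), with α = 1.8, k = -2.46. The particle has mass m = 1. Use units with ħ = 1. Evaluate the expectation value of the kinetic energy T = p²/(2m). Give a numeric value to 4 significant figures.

3.926

T = −(ħ²/2m) d²/dx², so ⟨T⟩ = −(ħ²/2m) ∫ χ*·χ'' dx; with m = 1.
Gaussian moments: ∫x^(2j)·e^(−2αx²) dx = (2j−1)!!/(4α)^j · √(π/(2α)), odd powers integrate to 0; here √(π/(2α)) = 0.93417. Derivatives: χ′ = (ik − 2αx)·χ, χ″ = ((ik − 2αx)² − 2α)·χ; the odd-in-x pieces drop out.
⟨T⟩ = 3.9258.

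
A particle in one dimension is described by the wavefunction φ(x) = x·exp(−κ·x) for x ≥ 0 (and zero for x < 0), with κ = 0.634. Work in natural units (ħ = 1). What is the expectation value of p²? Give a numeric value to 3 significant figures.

p² φ = −ħ² d²φ/dx²; ⟨p²⟩ = −ħ² ∫ φ*·φ'' dx / ∫|φ|² dx.
Differentiate x·exp(−κ·x) with the product rule; every integrand then reduces to terms xʲ·e^(−2κx) on [0, ∞), with ∫₀^∞ xʲ·e^(−2κx) dx = j!/(2κ)^(j+1).
State is unnormalized: ∫|φ|² dx = 0.98101, and ∫φ*·(−ħ² φ'') dx = 0.39432, so ⟨p²⟩ = 0.39432 / 0.98101.
⟨p²⟩ = 0.40196.

0.402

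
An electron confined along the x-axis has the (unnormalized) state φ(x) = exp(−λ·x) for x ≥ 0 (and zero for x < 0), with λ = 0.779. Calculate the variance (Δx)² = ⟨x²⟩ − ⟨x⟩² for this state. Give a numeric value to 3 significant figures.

Compute ⟨x⟩ and ⟨x²⟩ separately, then (Δx)² = ⟨x²⟩ − ⟨x⟩².
Every integrand reduces to terms xʲ·e^(−2λx) on [0, ∞); use ∫₀^∞ xʲ·e^(−2λx) dx = j!/(2λ)^(j+1).
Normalization: ∫|φ|² dx = 0.64185.
⟨x⟩ = 0.64185 and ⟨x²⟩ = 0.82394.
(Δx)² = 0.82394 − (0.64185)² = 0.41197.

0.412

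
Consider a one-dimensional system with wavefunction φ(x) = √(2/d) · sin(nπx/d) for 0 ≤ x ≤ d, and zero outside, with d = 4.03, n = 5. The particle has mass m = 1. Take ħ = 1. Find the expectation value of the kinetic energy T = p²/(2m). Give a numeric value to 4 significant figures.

7.596

T = −(ħ²/2m) d²/dx², so ⟨T⟩ = −(ħ²/2m) ∫ φ*·φ'' dx; with m = 1.
d/dx sin(nπx/d) = (nπ/d)·cos(nπx/d) and d²/dx² sin(nπx/d) = −(nπ/d)²·sin(nπx/d); on 0 ≤ x ≤ d, ∫sin²(nπx/d) dx = d/2 and ∫sin(nπx/d)·cos(nπx/d) dx = 0.
⟨T⟩ = 7.5963.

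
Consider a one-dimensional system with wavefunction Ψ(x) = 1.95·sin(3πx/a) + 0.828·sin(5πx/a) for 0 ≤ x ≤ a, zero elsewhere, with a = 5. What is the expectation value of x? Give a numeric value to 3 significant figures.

⟨x⟩ = ∫ x·|Ψ|² dx / ∫|Ψ|² dx (integrals over the domain).
On 0 ≤ x ≤ a (j ≠ l): ∫sin²(jπx/a) dx = a/2, ∫sin(jπx/a)·sin(lπx/a) dx = 0; diagonal moments ∫x·sin²(jπx/a) dx = a²/4, ∫x²·sin²(jπx/a) dx = a³·(1/6 − 1/(4j²π²)); cross terms ∫x·sin(jπx/a)·sin(lπx/a) dx = 0 for j + l even and −4jla²/(π²(j² − l²)²) for j + l odd, ∫x²·sin(jπx/a)·sin(lπx/a) dx = (−1)^(j+l)·4jla³/(π²(j² − l²)²); higher powers the same way via product-to-sum and parts.
State is unnormalized: ∫|Ψ|² dx = 11.220, and ∫Ψ*·x·Ψ dx = 28.051, so ⟨x⟩ = 28.051 / 11.220.
⟨x⟩ = 2.5000.

2.50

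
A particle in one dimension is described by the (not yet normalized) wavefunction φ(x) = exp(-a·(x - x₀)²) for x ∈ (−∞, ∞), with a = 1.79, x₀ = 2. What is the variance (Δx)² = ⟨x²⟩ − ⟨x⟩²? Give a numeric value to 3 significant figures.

0.140

Compute ⟨x⟩ and ⟨x²⟩ separately, then (Δx)² = ⟨x²⟩ − ⟨x⟩².
Gaussian moments (u = x − x₀): ∫u^(2j)·e^(−2au²) du = (2j−1)!!/(4a)^j · √(π/(2a)), odd powers integrate to 0; here √(π/(2a)) = 0.93677.
Normalization: ∫|φ|² dx = 0.93677.
⟨x⟩ = 2.0000 and ⟨x²⟩ = 4.1397.
(Δx)² = 4.1397 − (2.0000)² = 0.13966.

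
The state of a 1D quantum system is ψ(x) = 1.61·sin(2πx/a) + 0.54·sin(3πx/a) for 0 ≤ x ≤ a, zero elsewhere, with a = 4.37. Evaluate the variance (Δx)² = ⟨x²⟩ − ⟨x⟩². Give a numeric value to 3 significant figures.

1.10

Compute ⟨x⟩ and ⟨x²⟩ separately, then (Δx)² = ⟨x²⟩ − ⟨x⟩².
On 0 ≤ x ≤ a (j ≠ l): ∫sin²(jπx/a) dx = a/2, ∫sin(jπx/a)·sin(lπx/a) dx = 0; diagonal moments ∫x·sin²(jπx/a) dx = a²/4, ∫x²·sin²(jπx/a) dx = a³·(1/6 − 1/(4j²π²)); cross terms ∫x·sin(jπx/a)·sin(lπx/a) dx = 0 for j + l even and −4jla²/(π²(j² − l²)²) for j + l odd, ∫x²·sin(jπx/a)·sin(lπx/a) dx = (−1)^(j+l)·4jla³/(π²(j² − l²)²); higher powers the same way via product-to-sum and parts.
Normalization: ∫|ψ|² dx = 6.3009.
⟨x⟩ = 1.6724 and ⟨x²⟩ = 3.8973.
(Δx)² = 3.8973 − (1.6724)² = 1.1004.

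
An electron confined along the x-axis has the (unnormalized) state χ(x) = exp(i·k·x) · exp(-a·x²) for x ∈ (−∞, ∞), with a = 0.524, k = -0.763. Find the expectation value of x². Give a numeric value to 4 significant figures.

0.4771

⟨x²⟩ = ∫ x²·|χ|² dx / ∫|χ|² dx (integrals over the domain).
Gaussian moments: ∫x^(2j)·e^(−2ax²) dx = (2j−1)!!/(4a)^j · √(π/(2a)), odd powers integrate to 0; here √(π/(2a)) = 1.7314.
State is unnormalized: ∫|χ|² dx = 1.7314, and ∫χ*·x²·χ dx = 0.82604, so ⟨x²⟩ = 0.82604 / 1.7314.
⟨x²⟩ = 0.47710.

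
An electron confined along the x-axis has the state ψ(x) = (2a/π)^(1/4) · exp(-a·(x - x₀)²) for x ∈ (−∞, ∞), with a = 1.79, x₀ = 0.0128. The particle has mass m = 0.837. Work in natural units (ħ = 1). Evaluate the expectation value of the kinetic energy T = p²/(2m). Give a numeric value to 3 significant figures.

1.07

T = −(ħ²/2m) d²/dx², so ⟨T⟩ = −(ħ²/2m) ∫ ψ*·ψ'' dx; with m = 0.837.
Gaussian moments (u = x − x₀): ∫u^(2j)·e^(−2au²) du = (2j−1)!!/(4a)^j · √(π/(2a)), odd powers integrate to 0; here √(π/(2a)) = 0.93677. Derivatives: d/dx e^(−au²) = −2au·e^(−au²), d²/dx² e^(−au²) = (4a²u² − 2a)·e^(−au²).
⟨T⟩ = 1.0693.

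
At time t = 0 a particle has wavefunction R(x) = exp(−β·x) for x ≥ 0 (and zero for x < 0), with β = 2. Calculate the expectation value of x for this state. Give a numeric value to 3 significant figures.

0.250

⟨x⟩ = ∫ x·|R|² dx / ∫|R|² dx (integrals over the domain).
Every integrand reduces to terms xʲ·e^(−2βx) on [0, ∞); use ∫₀^∞ xʲ·e^(−2βx) dx = j!/(2β)^(j+1).
State is unnormalized: ∫|R|² dx = 0.25000, and ∫R*·x·R dx = 0.062500, so ⟨x⟩ = 0.062500 / 0.25000.
⟨x⟩ = 0.25000.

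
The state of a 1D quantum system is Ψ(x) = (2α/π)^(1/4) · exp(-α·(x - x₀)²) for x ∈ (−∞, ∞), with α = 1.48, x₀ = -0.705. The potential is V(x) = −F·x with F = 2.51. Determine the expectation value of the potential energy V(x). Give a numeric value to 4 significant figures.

⟨V⟩ = ∫ V(x)·|Ψ|² dx.
Gaussian moments (u = x − x₀): ∫u^(2j)·e^(−2αu²) du = (2j−1)!!/(4α)^j · √(π/(2α)), odd powers integrate to 0; here √(π/(2α)) = 1.0302.
⟨V⟩ = 1.7696.

1.770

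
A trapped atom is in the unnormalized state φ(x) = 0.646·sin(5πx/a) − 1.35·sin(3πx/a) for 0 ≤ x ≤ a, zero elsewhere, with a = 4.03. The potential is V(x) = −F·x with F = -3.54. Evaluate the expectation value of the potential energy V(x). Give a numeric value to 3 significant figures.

7.13

⟨V⟩ = ∫ V(x)·|φ|² dx / ∫|φ|² dx.
On 0 ≤ x ≤ a (j ≠ l): ∫sin²(jπx/a) dx = a/2, ∫sin(jπx/a)·sin(lπx/a) dx = 0; diagonal moments ∫x·sin²(jπx/a) dx = a²/4, ∫x²·sin²(jπx/a) dx = a³·(1/6 − 1/(4j²π²)); cross terms ∫x·sin(jπx/a)·sin(lπx/a) dx = 0 for j + l even and −4jla²/(π²(j² − l²)²) for j + l odd, ∫x²·sin(jπx/a)·sin(lπx/a) dx = (−1)^(j+l)·4jla³/(π²(j² − l²)²); higher powers the same way via product-to-sum and parts.
State is unnormalized: ∫|φ|² dx = 4.5132, and ∫φ*·V(x)·φ dx = 32.193, so ⟨V⟩ = 32.193 / 4.5132.
⟨V⟩ = 7.1331.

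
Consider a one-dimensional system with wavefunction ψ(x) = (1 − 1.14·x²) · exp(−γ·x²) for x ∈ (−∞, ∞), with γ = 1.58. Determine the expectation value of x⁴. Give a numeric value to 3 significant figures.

⟨x⁴⟩ = ∫ x⁴·|ψ|² dx / ∫|ψ|² dx (integrals over the domain).
Expand each integrand as polynomial × e^(−2γx²) and use ∫x^(2j)·e^(−2γx²) dx = (2j−1)!!/(4γ)^j · √(π/(2γ)), odd powers → 0; here √(π/(2γ)) = 0.99708.
State is unnormalized: ∫|ψ|² dx = 0.73470, and ∫ψ*·x⁴·ψ dx = 0.025087, so ⟨x⁴⟩ = 0.025087 / 0.73470.
⟨x⁴⟩ = 0.034146.

0.0341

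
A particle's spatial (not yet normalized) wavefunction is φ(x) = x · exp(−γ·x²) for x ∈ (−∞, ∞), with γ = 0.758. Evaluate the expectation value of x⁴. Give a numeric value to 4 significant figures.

⟨x⁴⟩ = ∫ x⁴·|φ|² dx / ∫|φ|² dx (integrals over the domain).
Expand each integrand as polynomial × e^(−2γx²) and use ∫x^(2j)·e^(−2γx²) dx = (2j−1)!!/(4γ)^j · √(π/(2γ)), odd powers → 0; here √(π/(2γ)) = 1.4395.
State is unnormalized: ∫|φ|² dx = 0.47478, and ∫φ*·x⁴·φ dx = 0.77469, so ⟨x⁴⟩ = 0.77469 / 0.47478.
⟨x⁴⟩ = 1.6317.

1.632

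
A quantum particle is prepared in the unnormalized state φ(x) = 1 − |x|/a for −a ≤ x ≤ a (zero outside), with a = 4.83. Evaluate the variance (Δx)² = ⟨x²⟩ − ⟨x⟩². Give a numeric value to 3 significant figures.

2.33

Compute ⟨x⟩ and ⟨x²⟩ separately, then (Δx)² = ⟨x²⟩ − ⟨x⟩².
φ is even, so ∫ over [−a, a] = 2∫₀ᵃ with φ = 1 − x/a there: ∫₀ᵃ (1 − x/a)² dx = a/3, ∫₀ᵃ x²(1 − x/a)² dx = a³/30, ∫₀ᵃ x⁴(1 − x/a)² dx = a⁵/105.
Normalization: ∫|φ|² dx = 3.2200.
⟨x⟩ = 0.0000 and ⟨x²⟩ = 2.3329.
(Δx)² = 2.3329 − (0.0000)² = 2.3329.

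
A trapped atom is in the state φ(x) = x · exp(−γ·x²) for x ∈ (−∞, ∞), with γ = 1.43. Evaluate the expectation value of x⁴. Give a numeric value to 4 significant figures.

0.4585

⟨x⁴⟩ = ∫ x⁴·|φ|² dx / ∫|φ|² dx (integrals over the domain).
Expand each integrand as polynomial × e^(−2γx²) and use ∫x^(2j)·e^(−2γx²) dx = (2j−1)!!/(4γ)^j · √(π/(2γ)), odd powers → 0; here √(π/(2γ)) = 1.0481.
State is unnormalized: ∫|φ|² dx = 0.18323, and ∫φ*·x⁴·φ dx = 0.084003, so ⟨x⁴⟩ = 0.084003 / 0.18323.
⟨x⁴⟩ = 0.45846.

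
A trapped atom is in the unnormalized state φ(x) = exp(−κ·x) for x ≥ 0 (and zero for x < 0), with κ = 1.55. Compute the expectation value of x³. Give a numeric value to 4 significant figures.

⟨x³⟩ = ∫ x³·|φ|² dx / ∫|φ|² dx (integrals over the domain).
Every integrand reduces to terms xʲ·e^(−2κx) on [0, ∞); use ∫₀^∞ xʲ·e^(−2κx) dx = j!/(2κ)^(j+1).
State is unnormalized: ∫|φ|² dx = 0.32258, and ∫φ*·x³·φ dx = 0.064969, so ⟨x³⟩ = 0.064969 / 0.32258.
⟨x³⟩ = 0.20140.

0.2014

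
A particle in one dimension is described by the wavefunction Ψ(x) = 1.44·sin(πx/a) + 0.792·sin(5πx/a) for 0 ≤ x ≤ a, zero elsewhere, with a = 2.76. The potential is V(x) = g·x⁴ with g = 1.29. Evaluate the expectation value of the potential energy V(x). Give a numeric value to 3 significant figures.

⟨V⟩ = ∫ V(x)·|Ψ|² dx / ∫|Ψ|² dx.
On 0 ≤ x ≤ a (j ≠ l): ∫sin²(jπx/a) dx = a/2, ∫sin(jπx/a)·sin(lπx/a) dx = 0; diagonal moments ∫x·sin²(jπx/a) dx = a²/4, ∫x²·sin²(jπx/a) dx = a³·(1/6 − 1/(4j²π²)); cross terms ∫x·sin(jπx/a)·sin(lπx/a) dx = 0 for j + l even and −4jla²/(π²(j² − l²)²) for j + l odd, ∫x²·sin(jπx/a)·sin(lπx/a) dx = (−1)^(j+l)·4jla³/(π²(j² − l²)²); higher powers the same way via product-to-sum and parts.
State is unnormalized: ∫|Ψ|² dx = 3.7272, and ∫Ψ*·V(x)·Ψ dx = 40.268, so ⟨V⟩ = 40.268 / 3.7272.
⟨V⟩ = 10.804.

10.8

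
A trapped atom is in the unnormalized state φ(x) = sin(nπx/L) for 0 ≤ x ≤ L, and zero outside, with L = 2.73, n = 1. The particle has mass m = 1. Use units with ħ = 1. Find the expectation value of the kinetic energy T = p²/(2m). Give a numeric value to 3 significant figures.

T = −(ħ²/2m) d²/dx², so ⟨T⟩ = −(ħ²/2m) ∫ φ*·φ'' dx / ∫|φ|² dx; with m = 1.
d/dx sin(nπx/L) = (nπ/L)·cos(nπx/L) and d²/dx² sin(nπx/L) = −(nπ/L)²·sin(nπx/L); on 0 ≤ x ≤ L, ∫sin²(nπx/L) dx = L/2 and ∫sin(nπx/L)·cos(nπx/L) dx = 0.
State is unnormalized: ∫|φ|² dx = 1.3650, and ∫φ*·(−ħ²/2m · φ'') dx = 0.90381, so ⟨T⟩ = 0.90381 / 1.3650.
⟨T⟩ = 0.66213.

0.662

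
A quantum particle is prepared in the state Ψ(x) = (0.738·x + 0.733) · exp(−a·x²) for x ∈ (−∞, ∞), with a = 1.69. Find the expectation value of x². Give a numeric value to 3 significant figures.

⟨x²⟩ = ∫ x²·|Ψ|² dx / ∫|Ψ|² dx (integrals over the domain).
Expand each integrand as polynomial × e^(−2ax²) and use ∫x^(2j)·e^(−2ax²) dx = (2j−1)!!/(4a)^j · √(π/(2a)), odd powers → 0; here √(π/(2a)) = 0.96409.
State is unnormalized: ∫|Ψ|² dx = 0.59567, and ∫Ψ*·x²·Ψ dx = 0.11110, so ⟨x²⟩ = 0.11110 / 0.59567.
⟨x²⟩ = 0.18651.

0.187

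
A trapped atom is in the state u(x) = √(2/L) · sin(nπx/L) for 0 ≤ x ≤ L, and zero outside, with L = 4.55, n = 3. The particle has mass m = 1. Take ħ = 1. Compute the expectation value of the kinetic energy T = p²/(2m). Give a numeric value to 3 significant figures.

T = −(ħ²/2m) d²/dx², so ⟨T⟩ = −(ħ²/2m) ∫ u*·u'' dx; with m = 1.
d/dx sin(nπx/L) = (nπ/L)·cos(nπx/L) and d²/dx² sin(nπx/L) = −(nπ/L)²·sin(nπx/L); on 0 ≤ x ≤ L, ∫sin²(nπx/L) dx = L/2 and ∫sin(nπx/L)·cos(nπx/L) dx = 0.
⟨T⟩ = 2.1453.

2.15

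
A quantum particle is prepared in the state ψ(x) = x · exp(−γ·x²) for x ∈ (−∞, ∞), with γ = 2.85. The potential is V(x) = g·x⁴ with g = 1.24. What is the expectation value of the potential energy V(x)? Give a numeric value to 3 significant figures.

0.143

⟨V⟩ = ∫ V(x)·|ψ|² dx / ∫|ψ|² dx.
Expand each integrand as polynomial × e^(−2γx²) and use ∫x^(2j)·e^(−2γx²) dx = (2j−1)!!/(4γ)^j · √(π/(2γ)), odd powers → 0; here √(π/(2γ)) = 0.74240.
State is unnormalized: ∫|ψ|² dx = 0.065123, and ∫ψ*·V(x)·ψ dx = 0.0093204, so ⟨V⟩ = 0.0093204 / 0.065123.
⟨V⟩ = 0.14312.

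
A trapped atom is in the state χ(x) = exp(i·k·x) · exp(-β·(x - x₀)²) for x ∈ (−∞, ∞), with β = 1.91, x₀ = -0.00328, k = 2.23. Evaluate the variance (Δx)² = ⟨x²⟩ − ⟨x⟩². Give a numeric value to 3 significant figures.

Compute ⟨x⟩ and ⟨x²⟩ separately, then (Δx)² = ⟨x²⟩ − ⟨x⟩².
Gaussian moments (u = x − x₀): ∫u^(2j)·e^(−2βu²) du = (2j−1)!!/(4β)^j · √(π/(2β)), odd powers integrate to 0; here √(π/(2β)) = 0.90687.
Normalization: ∫|χ|² dx = 0.90687.
⟨x⟩ = -0.0032800 and ⟨x²⟩ = 0.13090.
(Δx)² = 0.13090 − (-0.0032800)² = 0.13089.

0.131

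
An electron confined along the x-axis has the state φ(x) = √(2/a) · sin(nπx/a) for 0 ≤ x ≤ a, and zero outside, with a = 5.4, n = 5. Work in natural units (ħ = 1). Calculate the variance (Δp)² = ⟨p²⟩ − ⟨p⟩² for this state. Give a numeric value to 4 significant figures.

8.462

Compute ⟨p⟩ and ⟨p²⟩ separately; (Δp)² = ⟨p²⟩ − ⟨p⟩².
d/dx sin(nπx/a) = (nπ/a)·cos(nπx/a) and d²/dx² sin(nπx/a) = −(nπ/a)²·sin(nπx/a); on 0 ≤ x ≤ a, ∫sin²(nπx/a) dx = a/2 and ∫sin(nπx/a)·cos(nπx/a) dx = 0.
⟨p⟩ = 0.0000 and ⟨p²⟩ = 8.4616.
(Δp)² = 8.4616 − (0.0000)² = 8.4616.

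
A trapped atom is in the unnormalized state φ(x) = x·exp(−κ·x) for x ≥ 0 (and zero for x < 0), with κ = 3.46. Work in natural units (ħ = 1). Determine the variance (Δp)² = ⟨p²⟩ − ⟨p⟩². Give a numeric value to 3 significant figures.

Compute ⟨p⟩ and ⟨p²⟩ separately; (Δp)² = ⟨p²⟩ − ⟨p⟩².
Differentiate x·exp(−κ·x) with the product rule; every integrand then reduces to terms xʲ·e^(−2κx) on [0, ∞), with ∫₀^∞ xʲ·e^(−2κx) dx = j!/(2κ)^(j+1).
Normalization: ∫|φ|² dx = 0.0060355.
⟨p⟩ = 0.0000 and ⟨p²⟩ = 11.972.
(Δp)² = 11.972 − (0.0000)² = 11.972.

12.0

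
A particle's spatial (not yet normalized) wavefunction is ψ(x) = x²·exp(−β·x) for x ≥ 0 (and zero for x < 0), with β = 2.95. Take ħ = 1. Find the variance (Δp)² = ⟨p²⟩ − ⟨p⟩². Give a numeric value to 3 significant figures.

Compute ⟨p⟩ and ⟨p²⟩ separately; (Δp)² = ⟨p²⟩ − ⟨p⟩².
Differentiate x²·exp(−β·x) with the product rule; every integrand then reduces to terms xʲ·e^(−2βx) on [0, ∞), with ∫₀^∞ xʲ·e^(−2βx) dx = j!/(2β)^(j+1).
Normalization: ∫|ψ|² dx = 0.0033570.
⟨p⟩ = 0.0000 and ⟨p²⟩ = 2.9008.
(Δp)² = 2.9008 − (0.0000)² = 2.9008.

2.90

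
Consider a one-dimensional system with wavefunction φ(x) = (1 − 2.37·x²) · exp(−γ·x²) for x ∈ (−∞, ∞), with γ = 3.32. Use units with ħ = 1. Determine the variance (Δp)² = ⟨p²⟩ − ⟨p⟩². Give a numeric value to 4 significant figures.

Compute ⟨p⟩ and ⟨p²⟩ separately; (Δp)² = ⟨p²⟩ − ⟨p⟩².
Expand each integrand as polynomial × e^(−2γx²) and use ∫x^(2j)·e^(−2γx²) dx = (2j−1)!!/(4γ)^j · √(π/(2γ)), odd powers → 0; here √(π/(2γ)) = 0.68785. Differentiate with the product rule, d/dx e^(−γx²) = −2γx·e^(−γx²).
Normalization: ∫|φ|² dx = 0.50806.
⟨p⟩ = 0.0000 and ⟨p²⟩ = 7.1013.
(Δp)² = 7.1013 − (0.0000)² = 7.1013.

7.101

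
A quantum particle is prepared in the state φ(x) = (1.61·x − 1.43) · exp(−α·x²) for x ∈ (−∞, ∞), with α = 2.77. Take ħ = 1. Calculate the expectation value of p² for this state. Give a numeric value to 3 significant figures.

p² φ = −ħ² d²φ/dx²; ⟨p²⟩ = −ħ² ∫ φ*·φ'' dx / ∫|φ|² dx.
Expand each integrand as polynomial × e^(−2αx²) and use ∫x^(2j)·e^(−2αx²) dx = (2j−1)!!/(4α)^j · √(π/(2α)), odd powers → 0; here √(π/(2α)) = 0.75304. Differentiate with the product rule, d/dx e^(−αx²) = −2αx·e^(−αx²).
State is unnormalized: ∫|φ|² dx = 1.7161, and ∫φ*·(−ħ² φ'') dx = 5.7295, so ⟨p²⟩ = 5.7295 / 1.7161.
⟨p²⟩ = 3.3387.

3.34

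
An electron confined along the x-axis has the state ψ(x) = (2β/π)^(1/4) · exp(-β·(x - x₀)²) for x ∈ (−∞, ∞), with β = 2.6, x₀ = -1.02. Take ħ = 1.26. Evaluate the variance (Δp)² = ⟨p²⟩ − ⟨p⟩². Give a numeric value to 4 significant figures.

Compute ⟨p⟩ and ⟨p²⟩ separately; (Δp)² = ⟨p²⟩ − ⟨p⟩².
Gaussian moments (u = x − x₀): ∫u^(2j)·e^(−2βu²) du = (2j−1)!!/(4β)^j · √(π/(2β)), odd powers integrate to 0; here √(π/(2β)) = 0.77727. Derivatives: d/dx e^(−βu²) = −2βu·e^(−βu²), d²/dx² e^(−βu²) = (4β²u² − 2β)·e^(−βu²).
⟨p⟩ = 0.0000 and ⟨p²⟩ = 4.1278.
(Δp)² = 4.1278 − (0.0000)² = 4.1278.

4.128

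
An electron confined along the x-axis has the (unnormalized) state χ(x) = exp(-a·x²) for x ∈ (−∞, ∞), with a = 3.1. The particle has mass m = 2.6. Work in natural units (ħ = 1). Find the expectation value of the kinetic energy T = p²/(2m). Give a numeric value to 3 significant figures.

0.596

T = −(ħ²/2m) d²/dx², so ⟨T⟩ = −(ħ²/2m) ∫ χ*·χ'' dx / ∫|χ|² dx; with m = 2.6.
Gaussian moments: ∫x^(2j)·e^(−2ax²) dx = (2j−1)!!/(4a)^j · √(π/(2a)), odd powers integrate to 0; here √(π/(2a)) = 0.71183. Derivatives: d/dx e^(−ax²) = −2ax·e^(−ax²), d²/dx² e^(−ax²) = (4a²x² − 2a)·e^(−ax²).
State is unnormalized: ∫|χ|² dx = 0.71183, and ∫χ*·(−ħ²/2m · χ'') dx = 0.42436, so ⟨T⟩ = 0.42436 / 0.71183.
⟨T⟩ = 0.59615.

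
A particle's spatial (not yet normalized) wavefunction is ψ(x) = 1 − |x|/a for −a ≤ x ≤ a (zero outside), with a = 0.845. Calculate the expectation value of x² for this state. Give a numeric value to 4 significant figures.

⟨x²⟩ = ∫ x²·|ψ|² dx / ∫|ψ|² dx (integrals over the domain).
ψ is even, so ∫ over [−a, a] = 2∫₀ᵃ with ψ = 1 − x/a there: ∫₀ᵃ (1 − x/a)² dx = a/3, ∫₀ᵃ x²(1 − x/a)² dx = a³/30, ∫₀ᵃ x⁴(1 − x/a)² dx = a⁵/105.
State is unnormalized: ∫|ψ|² dx = 0.56333, and ∫ψ*·x²·ψ dx = 0.040223, so ⟨x²⟩ = 0.040223 / 0.56333.
⟨x²⟩ = 0.071403.

0.07140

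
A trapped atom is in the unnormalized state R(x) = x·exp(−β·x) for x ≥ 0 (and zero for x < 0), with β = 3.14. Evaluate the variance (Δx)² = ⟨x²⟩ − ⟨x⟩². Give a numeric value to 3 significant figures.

0.0761

Compute ⟨x⟩ and ⟨x²⟩ separately, then (Δx)² = ⟨x²⟩ − ⟨x⟩².
Every integrand reduces to terms xʲ·e^(−2βx) on [0, ∞); use ∫₀^∞ xʲ·e^(−2βx) dx = j!/(2β)^(j+1).
Normalization: ∫|R|² dx = 0.0080752.
⟨x⟩ = 0.47771 and ⟨x²⟩ = 0.30427.
(Δx)² = 0.30427 − (0.47771)² = 0.076068.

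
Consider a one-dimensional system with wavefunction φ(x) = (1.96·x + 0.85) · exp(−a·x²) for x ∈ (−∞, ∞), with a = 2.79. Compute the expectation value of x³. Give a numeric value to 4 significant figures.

0.07524

⟨x³⟩ = ∫ x³·|φ|² dx / ∫|φ|² dx (integrals over the domain).
Expand each integrand as polynomial × e^(−2ax²) and use ∫x^(2j)·e^(−2ax²) dx = (2j−1)!!/(4a)^j · √(π/(2a)), odd powers → 0; here √(π/(2a)) = 0.75034.
State is unnormalized: ∫|φ|² dx = 0.80041, and ∫φ*·x³·φ dx = 0.060222, so ⟨x³⟩ = 0.060222 / 0.80041.
⟨x³⟩ = 0.075239.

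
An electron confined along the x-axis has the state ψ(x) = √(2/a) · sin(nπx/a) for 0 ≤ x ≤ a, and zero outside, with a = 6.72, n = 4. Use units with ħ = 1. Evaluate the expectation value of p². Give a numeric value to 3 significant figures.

3.50

p² ψ = −ħ² d²ψ/dx²; ⟨p²⟩ = −ħ² ∫ ψ*·ψ'' dx.
d/dx sin(nπx/a) = (nπ/a)·cos(nπx/a) and d²/dx² sin(nπx/a) = −(nπ/a)²·sin(nπx/a); on 0 ≤ x ≤ a, ∫sin²(nπx/a) dx = a/2 and ∫sin(nπx/a)·cos(nπx/a) dx = 0.
⟨p²⟩ = 3.4969.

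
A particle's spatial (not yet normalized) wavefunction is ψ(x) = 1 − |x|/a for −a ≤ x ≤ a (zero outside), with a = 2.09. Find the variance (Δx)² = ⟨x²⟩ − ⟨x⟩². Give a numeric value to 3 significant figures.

Compute ⟨x⟩ and ⟨x²⟩ separately, then (Δx)² = ⟨x²⟩ − ⟨x⟩².
ψ is even, so ∫ over [−a, a] = 2∫₀ᵃ with ψ = 1 − x/a there: ∫₀ᵃ (1 − x/a)² dx = a/3, ∫₀ᵃ x²(1 − x/a)² dx = a³/30, ∫₀ᵃ x⁴(1 − x/a)² dx = a⁵/105.
Normalization: ∫|ψ|² dx = 1.3933.
⟨x⟩ = 0.0000 and ⟨x²⟩ = 0.43681.
(Δx)² = 0.43681 − (0.0000)² = 0.43681.

0.437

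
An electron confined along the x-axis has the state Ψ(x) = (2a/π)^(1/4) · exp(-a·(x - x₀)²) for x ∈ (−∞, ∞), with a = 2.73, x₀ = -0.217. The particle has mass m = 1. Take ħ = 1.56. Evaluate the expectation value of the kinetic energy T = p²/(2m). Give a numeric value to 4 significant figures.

3.322

T = −(ħ²/2m) d²/dx², so ⟨T⟩ = −(ħ²/2m) ∫ Ψ*·Ψ'' dx; with m = 1.
Gaussian moments (u = x − x₀): ∫u^(2j)·e^(−2au²) du = (2j−1)!!/(4a)^j · √(π/(2a)), odd powers integrate to 0; here √(π/(2a)) = 0.75854. Derivatives: d/dx e^(−au²) = −2au·e^(−au²), d²/dx² e^(−au²) = (4a²u² − 2a)·e^(−au²).
⟨T⟩ = 3.3219.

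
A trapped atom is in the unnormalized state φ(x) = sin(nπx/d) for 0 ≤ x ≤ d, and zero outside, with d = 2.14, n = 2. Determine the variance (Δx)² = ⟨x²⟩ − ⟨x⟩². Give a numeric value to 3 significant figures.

Compute ⟨x⟩ and ⟨x²⟩ separately, then (Δx)² = ⟨x²⟩ − ⟨x⟩².
With sin²θ = (1 − cos2θ)/2 on 0 ≤ x ≤ d: ∫sin²(nπx/d) dx = d/2, ∫x·sin²(nπx/d) dx = d²/4, ∫x²·sin²(nπx/d) dx = d³·(1/6 − 1/(4n²π²)); higher powers xᵏ the same way, integrating xᵏ·cos(2nπx/d) by parts.
Normalization: ∫|φ|² dx = 1.0700.
⟨x⟩ = 1.0700 and ⟨x²⟩ = 1.4685.
(Δx)² = 1.4685 − (1.0700)² = 0.32363.

0.324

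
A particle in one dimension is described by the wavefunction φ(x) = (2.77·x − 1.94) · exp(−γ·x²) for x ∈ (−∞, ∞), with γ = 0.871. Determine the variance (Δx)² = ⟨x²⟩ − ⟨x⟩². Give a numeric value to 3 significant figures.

Compute ⟨x⟩ and ⟨x²⟩ separately, then (Δx)² = ⟨x²⟩ − ⟨x⟩².
Expand each integrand as polynomial × e^(−2γx²) and use ∫x^(2j)·e^(−2γx²) dx = (2j−1)!!/(4γ)^j · √(π/(2γ)), odd powers → 0; here √(π/(2γ)) = 1.3429.
Normalization: ∫|φ|² dx = 8.0118.
⟨x⟩ = -0.51708 and ⟨x²⟩ = 0.49894.
(Δx)² = 0.49894 − (-0.51708)² = 0.23157.

0.232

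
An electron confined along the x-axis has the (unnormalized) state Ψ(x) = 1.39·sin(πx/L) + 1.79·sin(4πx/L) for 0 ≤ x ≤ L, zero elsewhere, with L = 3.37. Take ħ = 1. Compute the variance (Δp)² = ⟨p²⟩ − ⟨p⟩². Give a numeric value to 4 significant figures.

Compute ⟨p⟩ and ⟨p²⟩ separately; (Δp)² = ⟨p²⟩ − ⟨p⟩².
d²/dx² sin(jπx/L) = −(jπ/L)²·sin(jπx/L); on 0 ≤ x ≤ L, ∫sin²(jπx/L) dx = L/2 and ∫sin(jπx/L)·sin(lπx/L) dx = 0 for j ≠ l, so only diagonal terms survive in ∫|Ψ|² and ∫Ψ·Ψ″; ∫Ψ·Ψ′ dx = [Ψ²/2] between the walls = 0.
Normalization: ∫|Ψ|² dx = 8.6545.
⟨p⟩ = 0.0000 and ⟨p²⟩ = 9.0010.
(Δp)² = 9.0010 − (0.0000)² = 9.0010.

9.001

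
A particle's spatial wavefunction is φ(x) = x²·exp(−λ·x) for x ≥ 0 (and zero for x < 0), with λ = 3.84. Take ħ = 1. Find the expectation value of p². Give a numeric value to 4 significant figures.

4.915

p² φ = −ħ² d²φ/dx²; ⟨p²⟩ = −ħ² ∫ φ*·φ'' dx / ∫|φ|² dx.
Differentiate x²·exp(−λ·x) with the product rule; every integrand then reduces to terms xʲ·e^(−2λx) on [0, ∞), with ∫₀^∞ xʲ·e^(−2λx) dx = j!/(2λ)^(j+1).
State is unnormalized: ∫|φ|² dx = 0.00089827, and ∫φ*·(−ħ² φ'') dx = 0.0044152, so ⟨p²⟩ = 0.0044152 / 0.00089827.
⟨p²⟩ = 4.9152.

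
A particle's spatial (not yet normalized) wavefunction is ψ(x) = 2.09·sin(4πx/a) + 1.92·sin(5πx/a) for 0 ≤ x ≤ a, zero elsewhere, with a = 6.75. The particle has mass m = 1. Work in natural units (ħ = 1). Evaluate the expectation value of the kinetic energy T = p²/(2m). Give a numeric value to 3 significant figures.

2.18

T = −(ħ²/2m) d²/dx², so ⟨T⟩ = −(ħ²/2m) ∫ ψ*·ψ'' dx / ∫|ψ|² dx; with m = 1.
d²/dx² sin(jπx/a) = −(jπ/a)²·sin(jπx/a); on 0 ≤ x ≤ a, ∫sin²(jπx/a) dx = a/2 and ∫sin(jπx/a)·sin(lπx/a) dx = 0 for j ≠ l, so only diagonal terms survive in ∫|ψ|² and ∫ψ·ψ″; ∫ψ·ψ′ dx = [ψ²/2] between the walls = 0.
State is unnormalized: ∫|ψ|² dx = 27.184, and ∫ψ*·(−ħ²/2m · ψ'') dx = 59.236, so ⟨T⟩ = 59.236 / 27.184.
⟨T⟩ = 2.1791.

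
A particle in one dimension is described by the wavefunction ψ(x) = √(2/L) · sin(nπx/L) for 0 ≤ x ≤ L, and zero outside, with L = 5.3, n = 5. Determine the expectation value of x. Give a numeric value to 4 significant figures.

⟨x⟩ = ∫ x·|ψ|² dx (integrals over the domain).
With sin²θ = (1 − cos2θ)/2 on 0 ≤ x ≤ L: ∫sin²(nπx/L) dx = L/2, ∫x·sin²(nπx/L) dx = L²/4, ∫x²·sin²(nπx/L) dx = L³·(1/6 − 1/(4n²π²)); higher powers xᵏ the same way, integrating xᵏ·cos(2nπx/L) by parts.
⟨x⟩ = 2.6500.

2.650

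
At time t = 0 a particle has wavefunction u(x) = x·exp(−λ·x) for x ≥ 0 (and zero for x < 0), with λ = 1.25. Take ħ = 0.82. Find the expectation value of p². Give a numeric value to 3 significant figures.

1.05

p² u = −ħ² d²u/dx²; ⟨p²⟩ = −ħ² ∫ u*·u'' dx / ∫|u|² dx.
Differentiate x·exp(−λ·x) with the product rule; every integrand then reduces to terms xʲ·e^(−2λx) on [0, ∞), with ∫₀^∞ xʲ·e^(−2λx) dx = j!/(2λ)^(j+1).
State is unnormalized: ∫|u|² dx = 0.12800, and ∫u*·(−ħ² u'') dx = 0.13448, so ⟨p²⟩ = 0.13448 / 0.12800.
⟨p²⟩ = 1.0506.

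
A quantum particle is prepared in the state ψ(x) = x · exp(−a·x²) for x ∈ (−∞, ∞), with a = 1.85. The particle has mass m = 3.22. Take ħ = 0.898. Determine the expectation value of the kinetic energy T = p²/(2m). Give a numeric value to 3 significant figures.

T = −(ħ²/2m) d²/dx², so ⟨T⟩ = −(ħ²/2m) ∫ ψ*·ψ'' dx / ∫|ψ|² dx; with m = 3.22.
Expand each integrand as polynomial × e^(−2ax²) and use ∫x^(2j)·e^(−2ax²) dx = (2j−1)!!/(4a)^j · √(π/(2a)), odd powers → 0; here √(π/(2a)) = 0.92145. Differentiate with the product rule, d/dx e^(−ax²) = −2ax·e^(−ax²).
State is unnormalized: ∫|ψ|² dx = 0.12452, and ∫ψ*·(−ħ²/2m · ψ'') dx = 0.086537, so ⟨T⟩ = 0.086537 / 0.12452.
⟨T⟩ = 0.69496.

0.695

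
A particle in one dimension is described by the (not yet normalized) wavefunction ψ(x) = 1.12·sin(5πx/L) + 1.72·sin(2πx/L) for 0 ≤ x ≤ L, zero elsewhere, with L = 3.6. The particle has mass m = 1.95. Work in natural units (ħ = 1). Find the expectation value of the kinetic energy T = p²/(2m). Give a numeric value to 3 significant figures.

T = −(ħ²/2m) d²/dx², so ⟨T⟩ = −(ħ²/2m) ∫ ψ*·ψ'' dx / ∫|ψ|² dx; with m = 1.95.
d²/dx² sin(jπx/L) = −(jπ/L)²·sin(jπx/L); on 0 ≤ x ≤ L, ∫sin²(jπx/L) dx = L/2 and ∫sin(jπx/L)·sin(lπx/L) dx = 0 for j ≠ l, so only diagonal terms survive in ∫|ψ|² and ∫ψ·ψ″; ∫ψ·ψ′ dx = [ψ²/2] between the walls = 0.
State is unnormalized: ∫|ψ|² dx = 7.5830, and ∫ψ*·(−ħ²/2m · ψ'') dx = 15.182, so ⟨T⟩ = 15.182 / 7.5830.
⟨T⟩ = 2.0021.

2.00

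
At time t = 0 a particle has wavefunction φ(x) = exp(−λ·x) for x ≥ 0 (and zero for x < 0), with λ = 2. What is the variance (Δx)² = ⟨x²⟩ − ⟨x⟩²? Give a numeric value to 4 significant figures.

0.06250

Compute ⟨x⟩ and ⟨x²⟩ separately, then (Δx)² = ⟨x²⟩ − ⟨x⟩².
Every integrand reduces to terms xʲ·e^(−2λx) on [0, ∞); use ∫₀^∞ xʲ·e^(−2λx) dx = j!/(2λ)^(j+1).
Normalization: ∫|φ|² dx = 0.25000.
⟨x⟩ = 0.25000 and ⟨x²⟩ = 0.12500.
(Δx)² = 0.12500 − (0.25000)² = 0.062500.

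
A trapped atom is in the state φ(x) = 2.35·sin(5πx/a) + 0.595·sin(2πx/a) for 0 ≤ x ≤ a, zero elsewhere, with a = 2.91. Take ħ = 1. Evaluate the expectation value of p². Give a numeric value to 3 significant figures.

p² φ = −ħ² d²φ/dx²; ⟨p²⟩ = −ħ² ∫ φ*·φ'' dx / ∫|φ|² dx.
d²/dx² sin(jπx/a) = −(jπ/a)²·sin(jπx/a); on 0 ≤ x ≤ a, ∫sin²(jπx/a) dx = a/2 and ∫sin(jπx/a)·sin(lπx/a) dx = 0 for j ≠ l, so only diagonal terms survive in ∫|φ|² and ∫φ·φ″; ∫φ·φ′ dx = [φ²/2] between the walls = 0.
State is unnormalized: ∫|φ|² dx = 8.5503, and ∫φ*·(−ħ² φ'') dx = 236.53, so ⟨p²⟩ = 236.53 / 8.5503.
⟨p²⟩ = 27.663.

27.7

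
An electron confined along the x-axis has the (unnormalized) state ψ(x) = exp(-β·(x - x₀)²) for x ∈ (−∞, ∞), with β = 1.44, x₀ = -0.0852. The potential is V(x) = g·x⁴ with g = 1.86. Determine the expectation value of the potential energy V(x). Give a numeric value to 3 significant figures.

⟨V⟩ = ∫ V(x)·|ψ|² dx / ∫|ψ|² dx.
Gaussian moments (u = x − x₀): ∫u^(2j)·e^(−2βu²) du = (2j−1)!!/(4β)^j · √(π/(2β)), odd powers integrate to 0; here √(π/(2β)) = 1.0444.
State is unnormalized: ∫|ψ|² dx = 1.0444, and ∫ψ*·V(x)·ψ dx = 0.19045, so ⟨V⟩ = 0.19045 / 1.0444.
⟨V⟩ = 0.18235.

0.182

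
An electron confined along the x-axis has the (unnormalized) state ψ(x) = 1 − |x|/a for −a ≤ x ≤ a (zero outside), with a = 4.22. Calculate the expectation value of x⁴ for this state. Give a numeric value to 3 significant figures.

9.06

⟨x⁴⟩ = ∫ x⁴·|ψ|² dx / ∫|ψ|² dx (integrals over the domain).
ψ is even, so ∫ over [−a, a] = 2∫₀ᵃ with ψ = 1 − x/a there: ∫₀ᵃ (1 − x/a)² dx = a/3, ∫₀ᵃ x²(1 − x/a)² dx = a³/30, ∫₀ᵃ x⁴(1 − x/a)² dx = a⁵/105.
State is unnormalized: ∫|ψ|² dx = 2.8133, and ∫ψ*·x⁴·ψ dx = 25.492, so ⟨x⁴⟩ = 25.492 / 2.8133.
⟨x⁴⟩ = 9.0611.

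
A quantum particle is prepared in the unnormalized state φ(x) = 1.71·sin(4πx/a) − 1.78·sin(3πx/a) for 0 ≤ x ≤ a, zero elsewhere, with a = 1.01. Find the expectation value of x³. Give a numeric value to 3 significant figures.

0.430

⟨x³⟩ = ∫ x³·|φ|² dx / ∫|φ|² dx (integrals over the domain).
On 0 ≤ x ≤ a (j ≠ l): ∫sin²(jπx/a) dx = a/2, ∫sin(jπx/a)·sin(lπx/a) dx = 0; diagonal moments ∫x·sin²(jπx/a) dx = a²/4, ∫x²·sin²(jπx/a) dx = a³·(1/6 − 1/(4j²π²)); cross terms ∫x·sin(jπx/a)·sin(lπx/a) dx = 0 for j + l even and −4jla²/(π²(j² − l²)²) for j + l odd, ∫x²·sin(jπx/a)·sin(lπx/a) dx = (−1)^(j+l)·4jla³/(π²(j² − l²)²); higher powers the same way via product-to-sum and parts.
State is unnormalized: ∫|φ|² dx = 3.0767, and ∫φ*·x³·φ dx = 1.3244, so ⟨x³⟩ = 1.3244 / 3.0767.
⟨x³⟩ = 0.43047.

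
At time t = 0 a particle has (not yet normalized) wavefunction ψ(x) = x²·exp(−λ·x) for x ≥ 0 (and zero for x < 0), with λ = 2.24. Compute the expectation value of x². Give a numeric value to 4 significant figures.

⟨x²⟩ = ∫ x²·|ψ|² dx / ∫|ψ|² dx (integrals over the domain).
Every integrand reduces to terms xʲ·e^(−2λx) on [0, ∞); use ∫₀^∞ xʲ·e^(−2λx) dx = j!/(2λ)^(j+1).
State is unnormalized: ∫|ψ|² dx = 0.013299, and ∫ψ*·x²·ψ dx = 0.019879, so ⟨x²⟩ = 0.019879 / 0.013299.
⟨x²⟩ = 1.4947.

1.495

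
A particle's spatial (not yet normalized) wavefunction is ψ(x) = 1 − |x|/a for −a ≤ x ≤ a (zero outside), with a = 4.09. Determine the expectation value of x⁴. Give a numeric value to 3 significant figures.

⟨x⁴⟩ = ∫ x⁴·|ψ|² dx / ∫|ψ|² dx (integrals over the domain).
ψ is even, so ∫ over [−a, a] = 2∫₀ᵃ with ψ = 1 − x/a there: ∫₀ᵃ (1 − x/a)² dx = a/3, ∫₀ᵃ x²(1 − x/a)² dx = a³/30, ∫₀ᵃ x⁴(1 − x/a)² dx = a⁵/105.
State is unnormalized: ∫|ψ|² dx = 2.7267, and ∫ψ*·x⁴·ψ dx = 21.800, so ⟨x⁴⟩ = 21.800 / 2.7267.
⟨x⁴⟩ = 7.9951.

8.00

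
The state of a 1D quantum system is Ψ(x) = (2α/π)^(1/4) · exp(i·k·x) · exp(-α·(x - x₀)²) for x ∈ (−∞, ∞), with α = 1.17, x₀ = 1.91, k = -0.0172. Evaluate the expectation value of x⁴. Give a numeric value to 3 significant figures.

⟨x⁴⟩ = ∫ x⁴·|Ψ|² dx (integrals over the domain).
Gaussian moments (u = x − x₀): ∫u^(2j)·e^(−2αu²) du = (2j−1)!!/(4α)^j · √(π/(2α)), odd powers integrate to 0; here √(π/(2α)) = 1.1587.
⟨x⁴⟩ = 18.123.

18.1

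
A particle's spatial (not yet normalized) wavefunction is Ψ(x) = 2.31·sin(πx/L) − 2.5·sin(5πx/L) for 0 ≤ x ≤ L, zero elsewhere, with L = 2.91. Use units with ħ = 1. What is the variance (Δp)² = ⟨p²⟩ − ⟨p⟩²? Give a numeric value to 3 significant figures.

Compute ⟨p⟩ and ⟨p²⟩ separately; (Δp)² = ⟨p²⟩ − ⟨p⟩².
d²/dx² sin(jπx/L) = −(jπ/L)²·sin(jπx/L); on 0 ≤ x ≤ L, ∫sin²(jπx/L) dx = L/2 and ∫sin(jπx/L)·sin(lπx/L) dx = 0 for j ≠ l, so only diagonal terms survive in ∫|Ψ|² and ∫Ψ·Ψ″; ∫Ψ·Ψ′ dx = [Ψ²/2] between the walls = 0.
Normalization: ∫|Ψ|² dx = 16.858.
⟨p⟩ = 0.0000 and ⟨p²⟩ = 16.255.
(Δp)² = 16.255 − (0.0000)² = 16.255.

16.3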